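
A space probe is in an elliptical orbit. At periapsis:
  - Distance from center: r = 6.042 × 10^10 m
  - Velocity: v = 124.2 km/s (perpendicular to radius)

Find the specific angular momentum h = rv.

Convert to SI: v = 124.2 km/s = 124200 m/s.
With v perpendicular to r, h = r · v.
h = 6.042e+10 · 124200 m²/s ≈ 7.504e+15 m²/s.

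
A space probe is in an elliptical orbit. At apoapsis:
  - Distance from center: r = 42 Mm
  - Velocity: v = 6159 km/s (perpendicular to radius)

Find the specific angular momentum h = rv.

Convert to SI: r = 42 Mm = 4.2e+07 m; v = 6159 km/s = 6.159e+06 m/s.
With v perpendicular to r, h = r · v.
h = 4.2e+07 · 6.159e+06 m²/s ≈ 2.587e+14 m²/s.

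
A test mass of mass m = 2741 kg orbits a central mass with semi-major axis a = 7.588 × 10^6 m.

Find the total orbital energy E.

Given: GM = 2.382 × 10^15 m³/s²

E = −GMm / (2a).
E = −2.382e+15 · 2741 / (2 · 7.588e+06) J ≈ -4.302e+11 J = -430.2 GJ.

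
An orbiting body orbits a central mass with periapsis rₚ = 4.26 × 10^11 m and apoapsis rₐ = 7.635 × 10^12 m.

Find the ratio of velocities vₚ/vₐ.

Conservation of angular momentum gives rₚvₚ = rₐvₐ, so vₚ/vₐ = rₐ/rₚ.
vₚ/vₐ = 7.635e+12 / 4.26e+11 ≈ 17.92.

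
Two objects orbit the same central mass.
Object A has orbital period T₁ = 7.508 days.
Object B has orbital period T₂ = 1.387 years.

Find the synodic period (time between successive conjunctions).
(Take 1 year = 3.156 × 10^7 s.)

Convert to SI: T₁ = 7.508 days = 648691 s; T₂ = 1.387 years = 4.37737e+07 s.
T_syn = |T₁ · T₂ / (T₁ − T₂)|.
T_syn = |648691 · 4.37737e+07 / (648691 − 4.37737e+07)| s ≈ 6.584e+05 s = 7.621 days.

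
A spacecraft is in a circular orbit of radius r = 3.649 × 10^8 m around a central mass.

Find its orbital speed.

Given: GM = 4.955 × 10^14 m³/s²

For a circular orbit, gravity supplies the centripetal force, so v = √(GM / r).
v = √(4.955e+14 / 3.649e+08) m/s ≈ 1165 m/s = 1.165 km/s.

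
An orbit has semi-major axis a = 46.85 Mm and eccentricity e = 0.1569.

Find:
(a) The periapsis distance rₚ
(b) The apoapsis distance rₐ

Convert to SI: a = 46.85 Mm = 4.685e+07 m.
(a) rₚ = a(1 − e) = 4.685e+07 · (1 − 0.1569) = 4.685e+07 · 0.8431 ≈ 3.95e+07 m = 39.5 Mm.
(b) rₐ = a(1 + e) = 4.685e+07 · (1 + 0.1569) = 4.685e+07 · 1.1569 ≈ 5.42e+07 m = 54.2 Mm.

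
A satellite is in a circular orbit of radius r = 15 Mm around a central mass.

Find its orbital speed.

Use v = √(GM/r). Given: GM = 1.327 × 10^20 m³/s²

Convert to SI: r = 15 Mm = 1.5e+07 m.
For a circular orbit, gravity supplies the centripetal force, so v = √(GM / r).
v = √(1.327e+20 / 1.5e+07) m/s ≈ 2.974e+06 m/s = 2974 km/s.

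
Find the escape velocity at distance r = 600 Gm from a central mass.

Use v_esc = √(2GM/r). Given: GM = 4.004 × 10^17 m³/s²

Convert to SI: r = 600 Gm = 6e+11 m.
Escape velocity comes from setting total energy to zero: ½v² − GM/r = 0 ⇒ v_esc = √(2GM / r).
v_esc = √(2 · 4.004e+17 / 6e+11) m/s ≈ 1155 m/s = 1.155 km/s.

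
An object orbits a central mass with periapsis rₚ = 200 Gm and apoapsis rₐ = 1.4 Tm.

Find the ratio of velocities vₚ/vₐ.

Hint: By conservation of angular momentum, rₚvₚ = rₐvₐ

Convert to SI: rₚ = 200 Gm = 2e+11 m; rₐ = 1.4 Tm = 1.4e+12 m.
Conservation of angular momentum gives rₚvₚ = rₐvₐ, so vₚ/vₐ = rₐ/rₚ.
vₚ/vₐ = 1.4e+12 / 2e+11 ≈ 7.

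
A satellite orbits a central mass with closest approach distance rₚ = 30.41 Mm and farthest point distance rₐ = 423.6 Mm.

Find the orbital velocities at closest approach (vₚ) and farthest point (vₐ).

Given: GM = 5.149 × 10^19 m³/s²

Convert to SI: rₚ = 30.41 Mm = 3.041e+07 m; rₐ = 423.6 Mm = 4.236e+08 m.
Use the vis-viva equation v² = GM(2/r − 1/a) with a = (rₚ + rₐ)/2 = (3.041e+07 + 4.236e+08)/2 = 2.27005e+08 m.
vₚ = √(GM · (2/rₚ − 1/a)) = √(5.149e+19 · (2/3.041e+07 − 1/2.27005e+08)) m/s ≈ 1.778e+06 m/s = 1778 km/s.
vₐ = √(GM · (2/rₐ − 1/a)) = √(5.149e+19 · (2/4.236e+08 − 1/2.27005e+08)) m/s ≈ 1.276e+05 m/s = 127.6 km/s.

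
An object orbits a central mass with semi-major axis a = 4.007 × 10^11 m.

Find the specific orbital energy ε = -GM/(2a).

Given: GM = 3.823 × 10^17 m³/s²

ε = −GM / (2a).
ε = −3.823e+17 / (2 · 4.007e+11) J/kg ≈ -4.77e+05 J/kg = -477 kJ/kg.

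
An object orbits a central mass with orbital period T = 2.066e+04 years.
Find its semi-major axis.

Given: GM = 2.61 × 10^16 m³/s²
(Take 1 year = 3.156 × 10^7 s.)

Convert to SI: T = 2.066e+04 years = 6.5203e+11 s.
Invert Kepler's third law: a = (GM · T² / (4π²))^(1/3).
Substituting T = 6.5203e+11 s and GM = 2.61e+16 m³/s²:
a = (2.61e+16 · (6.5203e+11)² / (4π²))^(1/3) m
a ≈ 6.55e+12 m = 6.55 Tm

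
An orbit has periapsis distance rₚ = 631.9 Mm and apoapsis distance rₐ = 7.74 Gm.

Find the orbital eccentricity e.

Convert to SI: rₚ = 631.9 Mm = 6.319e+08 m; rₐ = 7.74 Gm = 7.74e+09 m.
e = (rₐ − rₚ) / (rₐ + rₚ).
e = (7.74e+09 − 6.319e+08) / (7.74e+09 + 6.319e+08) = 7.1081e+09 / 8.3719e+09 ≈ 0.849.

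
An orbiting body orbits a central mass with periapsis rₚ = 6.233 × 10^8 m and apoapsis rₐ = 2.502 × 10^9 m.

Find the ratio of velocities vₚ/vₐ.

Conservation of angular momentum gives rₚvₚ = rₐvₐ, so vₚ/vₐ = rₐ/rₚ.
vₚ/vₐ = 2.502e+09 / 6.233e+08 ≈ 4.014.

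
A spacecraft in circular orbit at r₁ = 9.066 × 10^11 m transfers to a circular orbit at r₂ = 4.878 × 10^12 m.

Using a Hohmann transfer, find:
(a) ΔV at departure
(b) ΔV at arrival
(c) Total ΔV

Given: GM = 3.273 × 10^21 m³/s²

Transfer semi-major axis: a_t = (r₁ + r₂)/2 = (9.066e+11 + 4.878e+12)/2 = 2.8923e+12 m.
Circular speeds: v₁ = √(GM/r₁) = 60084.9 m/s, v₂ = √(GM/r₂) = 25903.1 m/s.
Transfer speeds (vis-viva v² = GM(2/r − 1/a_t)): v₁ᵗ = 78030.5 m/s, v₂ᵗ = 14502.3 m/s.
(a) ΔV₁ = |v₁ᵗ − v₁| ≈ 1.795e+04 m/s = 17.95 km/s.
(b) ΔV₂ = |v₂ − v₂ᵗ| ≈ 1.14e+04 m/s = 11.4 km/s.
(c) ΔV_total = ΔV₁ + ΔV₂ ≈ 2.935e+04 m/s = 29.35 km/s.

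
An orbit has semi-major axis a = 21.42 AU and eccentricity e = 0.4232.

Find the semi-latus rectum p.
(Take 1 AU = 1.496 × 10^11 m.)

Convert to SI: a = 21.42 AU = 3.20443e+12 m.
p = a (1 − e²).
p = 3.20443e+12 · (1 − (0.4232)²) = 3.20443e+12 · 0.820902 ≈ 2.631e+12 m = 17.58 AU.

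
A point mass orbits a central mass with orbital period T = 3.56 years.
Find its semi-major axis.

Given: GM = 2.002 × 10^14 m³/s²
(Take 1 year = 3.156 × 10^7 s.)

Convert to SI: T = 3.56 years = 1.12354e+08 s.
Invert Kepler's third law: a = (GM · T² / (4π²))^(1/3).
Substituting T = 1.12354e+08 s and GM = 2.002e+14 m³/s²:
a = (2.002e+14 · (1.12354e+08)² / (4π²))^(1/3) m
a ≈ 4e+09 m = 4 Gm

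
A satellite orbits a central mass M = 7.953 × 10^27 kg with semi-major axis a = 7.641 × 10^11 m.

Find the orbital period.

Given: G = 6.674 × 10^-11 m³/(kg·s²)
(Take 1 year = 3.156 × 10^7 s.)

GM = G · M = 6.674e-11 · 7.953e+27 = 5.30783e+17 m³/s².
Kepler's third law: T = 2π √(a³ / GM).
Substituting a = 7.641e+11 m and GM = 5.30783e+17 m³/s²:
T = 2π √((7.641e+11)³ / 5.30783e+17) s
T ≈ 5.76e+09 s = 182.5 years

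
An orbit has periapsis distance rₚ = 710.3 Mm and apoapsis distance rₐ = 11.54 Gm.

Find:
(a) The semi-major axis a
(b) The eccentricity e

Convert to SI: rₚ = 710.3 Mm = 7.103e+08 m; rₐ = 11.54 Gm = 1.154e+10 m.
(a) a = (rₚ + rₐ) / 2 = (7.103e+08 + 1.154e+10) / 2 ≈ 6.125e+09 m = 6.125 Gm.
(b) e = (rₐ − rₚ) / (rₐ + rₚ) = (1.154e+10 − 7.103e+08) / (1.154e+10 + 7.103e+08) ≈ 0.884.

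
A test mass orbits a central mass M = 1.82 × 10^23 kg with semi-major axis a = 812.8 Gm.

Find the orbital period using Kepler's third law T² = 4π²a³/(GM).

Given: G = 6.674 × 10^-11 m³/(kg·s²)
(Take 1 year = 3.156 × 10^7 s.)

Convert to SI: a = 812.8 Gm = 8.128e+11 m.
GM = G · M = 6.674e-11 · 1.82e+23 = 1.21467e+13 m³/s².
Kepler's third law: T = 2π √(a³ / GM).
Substituting a = 8.128e+11 m and GM = 1.21467e+13 m³/s²:
T = 2π √((8.128e+11)³ / 1.21467e+13) s
T ≈ 1.321e+12 s = 4.186e+04 years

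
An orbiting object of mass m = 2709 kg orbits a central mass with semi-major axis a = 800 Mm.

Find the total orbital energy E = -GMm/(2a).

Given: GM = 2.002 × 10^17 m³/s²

Convert to SI: a = 800 Mm = 8e+08 m.
E = −GMm / (2a).
E = −2.002e+17 · 2709 / (2 · 8e+08) J ≈ -3.39e+11 J = -339 GJ.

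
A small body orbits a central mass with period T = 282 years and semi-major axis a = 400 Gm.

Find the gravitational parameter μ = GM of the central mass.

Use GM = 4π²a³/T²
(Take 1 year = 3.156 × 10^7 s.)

Convert to SI: T = 282 years = 8.89992e+09 s; a = 400 Gm = 4e+11 m.
GM = 4π² · a³ / T².
GM = 4π² · (4e+11)³ / (8.89992e+09)² m³/s² ≈ 3.19e+16 m³/s² = 3.19 × 10^16 m³/s².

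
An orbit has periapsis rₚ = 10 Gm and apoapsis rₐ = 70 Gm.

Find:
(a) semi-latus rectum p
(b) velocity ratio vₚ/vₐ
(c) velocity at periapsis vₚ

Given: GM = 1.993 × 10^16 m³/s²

Convert to SI: rₚ = 10 Gm = 1e+10 m; rₐ = 70 Gm = 7e+10 m.
(a) From a = (rₚ + rₐ)/2 = 4e+10 m and e = (rₐ − rₚ)/(rₐ + rₚ) = 0.75, p = a(1 − e²) = 4e+10 · (1 − (0.75)²) ≈ 1.75e+10 m
(b) Conservation of angular momentum (rₚvₚ = rₐvₐ) gives vₚ/vₐ = rₐ/rₚ = 7e+10/1e+10 ≈ 7
(c) With a = (rₚ + rₐ)/2 = 4e+10 m, vₚ = √(GM (2/rₚ − 1/a)) = √(1.993e+16 · (2/1e+10 − 1/4e+10)) m/s ≈ 1868 m/s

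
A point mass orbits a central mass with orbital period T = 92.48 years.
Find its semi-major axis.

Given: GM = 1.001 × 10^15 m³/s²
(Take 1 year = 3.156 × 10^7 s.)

Convert to SI: T = 92.48 years = 2.91867e+09 s.
Invert Kepler's third law: a = (GM · T² / (4π²))^(1/3).
Substituting T = 2.91867e+09 s and GM = 1.001e+15 m³/s²:
a = (1.001e+15 · (2.91867e+09)² / (4π²))^(1/3) m
a ≈ 6e+10 m = 60 Gm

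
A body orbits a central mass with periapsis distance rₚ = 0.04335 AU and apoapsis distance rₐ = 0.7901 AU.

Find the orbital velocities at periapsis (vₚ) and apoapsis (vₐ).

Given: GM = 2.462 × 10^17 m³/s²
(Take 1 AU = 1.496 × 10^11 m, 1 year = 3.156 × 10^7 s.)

Convert to SI: rₚ = 0.04335 AU = 6.48516e+09 m; rₐ = 0.7901 AU = 1.18199e+11 m.
Use the vis-viva equation v² = GM(2/r − 1/a) with a = (rₚ + rₐ)/2 = (6.48516e+09 + 1.18199e+11)/2 = 6.23421e+10 m.
vₚ = √(GM · (2/rₚ − 1/a)) = √(2.462e+17 · (2/6.48516e+09 − 1/6.23421e+10)) m/s ≈ 8484 m/s = 1.79 AU/year.
vₐ = √(GM · (2/rₐ − 1/a)) = √(2.462e+17 · (2/1.18199e+11 − 1/6.23421e+10)) m/s ≈ 465.5 m/s = 0.0982 AU/year.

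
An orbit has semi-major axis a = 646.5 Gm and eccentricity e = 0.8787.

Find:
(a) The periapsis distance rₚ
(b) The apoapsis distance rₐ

Convert to SI: a = 646.5 Gm = 6.465e+11 m.
(a) rₚ = a(1 − e) = 6.465e+11 · (1 − 0.8787) = 6.465e+11 · 0.1213 ≈ 7.842e+10 m = 78.42 Gm.
(b) rₐ = a(1 + e) = 6.465e+11 · (1 + 0.8787) = 6.465e+11 · 1.8787 ≈ 1.215e+12 m = 1.215 Tm.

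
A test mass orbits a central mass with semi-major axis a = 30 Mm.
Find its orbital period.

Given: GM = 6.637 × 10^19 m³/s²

Convert to SI: a = 30 Mm = 3e+07 m.
Kepler's third law: T = 2π √(a³ / GM).
Substituting a = 3e+07 m and GM = 6.637e+19 m³/s²:
T = 2π √((3e+07)³ / 6.637e+19) s
T ≈ 126.7 s = 2.112 minutes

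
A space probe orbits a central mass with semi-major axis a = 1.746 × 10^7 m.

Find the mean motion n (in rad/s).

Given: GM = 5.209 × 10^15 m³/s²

n = √(GM / a³).
n = √(5.209e+15 / (1.746e+07)³) rad/s ≈ 0.0009893 rad/s.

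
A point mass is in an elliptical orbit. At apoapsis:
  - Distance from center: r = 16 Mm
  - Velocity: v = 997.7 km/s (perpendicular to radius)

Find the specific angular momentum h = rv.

Convert to SI: r = 16 Mm = 1.6e+07 m; v = 997.7 km/s = 997700 m/s.
With v perpendicular to r, h = r · v.
h = 1.6e+07 · 997700 m²/s ≈ 1.596e+13 m²/s.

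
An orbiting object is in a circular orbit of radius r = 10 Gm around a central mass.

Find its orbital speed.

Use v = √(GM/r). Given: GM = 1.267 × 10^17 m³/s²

Convert to SI: r = 10 Gm = 1e+10 m.
For a circular orbit, gravity supplies the centripetal force, so v = √(GM / r).
v = √(1.267e+17 / 1e+10) m/s ≈ 3559 m/s = 3.559 km/s.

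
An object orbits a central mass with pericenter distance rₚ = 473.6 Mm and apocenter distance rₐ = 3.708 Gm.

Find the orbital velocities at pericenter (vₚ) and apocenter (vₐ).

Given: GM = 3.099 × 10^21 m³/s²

Convert to SI: rₚ = 473.6 Mm = 4.736e+08 m; rₐ = 3.708 Gm = 3.708e+09 m.
Use the vis-viva equation v² = GM(2/r − 1/a) with a = (rₚ + rₐ)/2 = (4.736e+08 + 3.708e+09)/2 = 2.0908e+09 m.
vₚ = √(GM · (2/rₚ − 1/a)) = √(3.099e+21 · (2/4.736e+08 − 1/2.0908e+09)) m/s ≈ 3.407e+06 m/s = 3407 km/s.
vₐ = √(GM · (2/rₐ − 1/a)) = √(3.099e+21 · (2/3.708e+09 − 1/2.0908e+09)) m/s ≈ 4.351e+05 m/s = 435.1 km/s.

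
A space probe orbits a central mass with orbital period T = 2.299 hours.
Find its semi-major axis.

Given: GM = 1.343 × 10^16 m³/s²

Convert to SI: T = 2.299 hours = 8276.4 s.
Invert Kepler's third law: a = (GM · T² / (4π²))^(1/3).
Substituting T = 8276.4 s and GM = 1.343e+16 m³/s²:
a = (1.343e+16 · (8276.4)² / (4π²))^(1/3) m
a ≈ 2.856e+07 m = 28.56 Mm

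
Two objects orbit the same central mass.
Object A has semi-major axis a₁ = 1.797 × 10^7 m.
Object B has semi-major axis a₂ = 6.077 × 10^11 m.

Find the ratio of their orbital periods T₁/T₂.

From Kepler's third law, (T₁/T₂)² = (a₁/a₂)³, so T₁/T₂ = (a₁/a₂)^(3/2).
a₁/a₂ = 1.797e+07 / 6.077e+11 = 2.95705e-05.
T₁/T₂ = (2.95705e-05)^(3/2) ≈ 1.608e-07.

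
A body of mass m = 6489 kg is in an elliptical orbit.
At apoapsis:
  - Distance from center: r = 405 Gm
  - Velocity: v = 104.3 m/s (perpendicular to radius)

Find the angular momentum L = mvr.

Convert to SI: r = 405 Gm = 4.05e+11 m.
Since v is perpendicular to r, L = m · v · r.
L = 6489 · 104.3 · 4.05e+11 kg·m²/s ≈ 2.741e+17 kg·m²/s.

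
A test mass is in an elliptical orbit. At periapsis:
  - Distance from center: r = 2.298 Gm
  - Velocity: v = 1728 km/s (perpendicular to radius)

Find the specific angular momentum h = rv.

Convert to SI: r = 2.298 Gm = 2.298e+09 m; v = 1728 km/s = 1.728e+06 m/s.
With v perpendicular to r, h = r · v.
h = 2.298e+09 · 1.728e+06 m²/s ≈ 3.971e+15 m²/s.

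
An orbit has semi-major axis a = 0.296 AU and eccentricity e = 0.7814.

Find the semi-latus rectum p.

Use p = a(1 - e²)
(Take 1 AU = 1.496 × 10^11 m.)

Convert to SI: a = 0.296 AU = 4.42816e+10 m.
p = a (1 − e²).
p = 4.42816e+10 · (1 − (0.7814)²) = 4.42816e+10 · 0.389414 ≈ 1.724e+10 m = 0.1153 AU.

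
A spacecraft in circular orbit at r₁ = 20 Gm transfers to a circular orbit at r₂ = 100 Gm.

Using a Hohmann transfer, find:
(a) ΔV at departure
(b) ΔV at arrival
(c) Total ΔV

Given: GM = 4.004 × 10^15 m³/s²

Convert to SI: r₁ = 20 Gm = 2e+10 m; r₂ = 100 Gm = 1e+11 m.
Transfer semi-major axis: a_t = (r₁ + r₂)/2 = (2e+10 + 1e+11)/2 = 6e+10 m.
Circular speeds: v₁ = √(GM/r₁) = 447.437 m/s, v₂ = √(GM/r₂) = 200.1 m/s.
Transfer speeds (vis-viva v² = GM(2/r − 1/a_t)): v₁ᵗ = 577.639 m/s, v₂ᵗ = 115.528 m/s.
(a) ΔV₁ = |v₁ᵗ − v₁| ≈ 130.2 m/s = 130.2 m/s.
(b) ΔV₂ = |v₂ − v₂ᵗ| ≈ 84.57 m/s = 84.57 m/s.
(c) ΔV_total = ΔV₁ + ΔV₂ ≈ 214.8 m/s = 214.8 m/s.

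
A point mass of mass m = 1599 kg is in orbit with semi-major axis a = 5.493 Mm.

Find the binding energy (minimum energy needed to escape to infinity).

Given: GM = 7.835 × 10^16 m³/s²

Convert to SI: a = 5.493 Mm = 5.493e+06 m.
Total orbital energy is E = −GMm/(2a); binding energy is E_bind = −E = GMm/(2a).
E_bind = 7.835e+16 · 1599 / (2 · 5.493e+06) J ≈ 1.14e+13 J = 11.4 TJ.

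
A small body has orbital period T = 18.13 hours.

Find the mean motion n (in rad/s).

Convert to SI: T = 18.13 hours = 65268 s.
n = 2π / T.
n = 2π / 65268 s ≈ 9.627e-05 rad/s.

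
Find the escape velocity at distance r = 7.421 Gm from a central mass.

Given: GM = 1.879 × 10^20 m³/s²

Convert to SI: r = 7.421 Gm = 7.421e+09 m.
Escape velocity comes from setting total energy to zero: ½v² − GM/r = 0 ⇒ v_esc = √(2GM / r).
v_esc = √(2 · 1.879e+20 / 7.421e+09) m/s ≈ 2.25e+05 m/s = 225 km/s.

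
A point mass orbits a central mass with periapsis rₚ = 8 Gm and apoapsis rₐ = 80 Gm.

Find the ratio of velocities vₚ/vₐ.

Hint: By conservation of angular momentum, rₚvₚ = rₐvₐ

Convert to SI: rₚ = 8 Gm = 8e+09 m; rₐ = 80 Gm = 8e+10 m.
Conservation of angular momentum gives rₚvₚ = rₐvₐ, so vₚ/vₐ = rₐ/rₚ.
vₚ/vₐ = 8e+10 / 8e+09 ≈ 10.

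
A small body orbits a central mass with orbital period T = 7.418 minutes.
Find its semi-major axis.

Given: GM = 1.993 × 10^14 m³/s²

Convert to SI: T = 7.418 minutes = 445.08 s.
Invert Kepler's third law: a = (GM · T² / (4π²))^(1/3).
Substituting T = 445.08 s and GM = 1.993e+14 m³/s²:
a = (1.993e+14 · (445.08)² / (4π²))^(1/3) m
a ≈ 1e+06 m = 1 Mm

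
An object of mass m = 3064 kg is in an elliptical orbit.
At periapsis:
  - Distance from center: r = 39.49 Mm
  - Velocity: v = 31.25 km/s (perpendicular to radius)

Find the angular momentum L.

Convert to SI: r = 39.49 Mm = 3.949e+07 m; v = 31.25 km/s = 31250 m/s.
Since v is perpendicular to r, L = m · v · r.
L = 3064 · 31250 · 3.949e+07 kg·m²/s ≈ 3.781e+15 kg·m²/s.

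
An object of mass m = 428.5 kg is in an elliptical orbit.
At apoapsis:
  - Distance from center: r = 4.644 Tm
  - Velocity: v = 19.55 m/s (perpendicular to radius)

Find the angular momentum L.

Convert to SI: r = 4.644 Tm = 4.644e+12 m.
Since v is perpendicular to r, L = m · v · r.
L = 428.5 · 19.55 · 4.644e+12 kg·m²/s ≈ 3.89e+16 kg·m²/s.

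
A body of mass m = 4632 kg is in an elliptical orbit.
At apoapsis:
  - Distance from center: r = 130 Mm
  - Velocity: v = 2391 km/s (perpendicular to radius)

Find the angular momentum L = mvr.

Convert to SI: r = 130 Mm = 1.3e+08 m; v = 2391 km/s = 2.391e+06 m/s.
Since v is perpendicular to r, L = m · v · r.
L = 4632 · 2.391e+06 · 1.3e+08 kg·m²/s ≈ 1.44e+18 kg·m²/s.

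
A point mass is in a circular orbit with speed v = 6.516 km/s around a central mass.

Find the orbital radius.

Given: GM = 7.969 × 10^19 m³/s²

Convert to SI: v = 6.516 km/s = 6516 m/s.
For a circular orbit, v² = GM / r, so r = GM / v².
r = 7.969e+19 / (6516)² m ≈ 1.877e+12 m = 1.877 Tm.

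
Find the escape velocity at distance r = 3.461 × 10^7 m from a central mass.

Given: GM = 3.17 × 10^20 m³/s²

Escape velocity comes from setting total energy to zero: ½v² − GM/r = 0 ⇒ v_esc = √(2GM / r).
v_esc = √(2 · 3.17e+20 / 3.461e+07) m/s ≈ 4.28e+06 m/s = 4280 km/s.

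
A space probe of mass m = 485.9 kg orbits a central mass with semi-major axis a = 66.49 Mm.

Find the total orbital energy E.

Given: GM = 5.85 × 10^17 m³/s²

Convert to SI: a = 66.49 Mm = 6.649e+07 m.
E = −GMm / (2a).
E = −5.85e+17 · 485.9 / (2 · 6.649e+07) J ≈ -2.138e+12 J = -2.138 TJ.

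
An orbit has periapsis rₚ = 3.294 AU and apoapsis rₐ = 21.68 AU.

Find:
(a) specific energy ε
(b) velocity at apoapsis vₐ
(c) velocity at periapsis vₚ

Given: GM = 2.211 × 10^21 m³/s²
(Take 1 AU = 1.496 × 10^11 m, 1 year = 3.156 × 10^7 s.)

Convert to SI: rₚ = 3.294 AU = 4.92782e+11 m; rₐ = 21.68 AU = 3.24333e+12 m.
(a) With a = (rₚ + rₐ)/2 = 1.86806e+12 m, ε = −GM/(2a) = −2.211e+21/(2 · 1.86806e+12) J/kg ≈ -5.918e+08 J/kg
(b) With a = (rₚ + rₐ)/2 = 1.86806e+12 m, vₐ = √(GM (2/rₐ − 1/a)) = √(2.211e+21 · (2/3.24333e+12 − 1/1.86806e+12)) m/s ≈ 1.341e+04 m/s
(c) With a = (rₚ + rₐ)/2 = 1.86806e+12 m, vₚ = √(GM (2/rₚ − 1/a)) = √(2.211e+21 · (2/4.92782e+11 − 1/1.86806e+12)) m/s ≈ 8.826e+04 m/s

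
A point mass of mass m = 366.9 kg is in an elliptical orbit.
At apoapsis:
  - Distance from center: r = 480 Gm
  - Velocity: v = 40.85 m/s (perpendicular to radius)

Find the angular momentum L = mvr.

Convert to SI: r = 480 Gm = 4.8e+11 m.
Since v is perpendicular to r, L = m · v · r.
L = 366.9 · 40.85 · 4.8e+11 kg·m²/s ≈ 7.194e+15 kg·m²/s.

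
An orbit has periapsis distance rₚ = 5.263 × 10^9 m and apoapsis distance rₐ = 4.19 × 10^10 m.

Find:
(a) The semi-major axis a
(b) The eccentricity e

(a) a = (rₚ + rₐ) / 2 = (5.263e+09 + 4.19e+10) / 2 ≈ 2.358e+10 m = 2.358 × 10^10 m.
(b) e = (rₐ − rₚ) / (rₐ + rₚ) = (4.19e+10 − 5.263e+09) / (4.19e+10 + 5.263e+09) ≈ 0.7768.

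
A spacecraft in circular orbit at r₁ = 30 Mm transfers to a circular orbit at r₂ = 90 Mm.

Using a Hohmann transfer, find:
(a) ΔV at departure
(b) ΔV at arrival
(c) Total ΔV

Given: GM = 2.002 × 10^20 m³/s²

Convert to SI: r₁ = 30 Mm = 3e+07 m; r₂ = 90 Mm = 9e+07 m.
Transfer semi-major axis: a_t = (r₁ + r₂)/2 = (3e+07 + 9e+07)/2 = 6e+07 m.
Circular speeds: v₁ = √(GM/r₁) = 2.58328e+06 m/s, v₂ = √(GM/r₂) = 1.49146e+06 m/s.
Transfer speeds (vis-viva v² = GM(2/r − 1/a_t)): v₁ᵗ = 3.16386e+06 m/s, v₂ᵗ = 1.05462e+06 m/s.
(a) ΔV₁ = |v₁ᵗ − v₁| ≈ 5.806e+05 m/s = 580.6 km/s.
(b) ΔV₂ = |v₂ − v₂ᵗ| ≈ 4.368e+05 m/s = 436.8 km/s.
(c) ΔV_total = ΔV₁ + ΔV₂ ≈ 1.017e+06 m/s = 1017 km/s.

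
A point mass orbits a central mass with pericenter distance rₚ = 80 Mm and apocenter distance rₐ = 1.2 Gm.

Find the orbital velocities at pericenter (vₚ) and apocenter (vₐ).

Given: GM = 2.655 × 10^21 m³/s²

Convert to SI: rₚ = 80 Mm = 8e+07 m; rₐ = 1.2 Gm = 1.2e+09 m.
Use the vis-viva equation v² = GM(2/r − 1/a) with a = (rₚ + rₐ)/2 = (8e+07 + 1.2e+09)/2 = 6.4e+08 m.
vₚ = √(GM · (2/rₚ − 1/a)) = √(2.655e+21 · (2/8e+07 − 1/6.4e+08)) m/s ≈ 7.888e+06 m/s = 7888 km/s.
vₐ = √(GM · (2/rₐ − 1/a)) = √(2.655e+21 · (2/1.2e+09 − 1/6.4e+08)) m/s ≈ 5.259e+05 m/s = 525.9 km/s.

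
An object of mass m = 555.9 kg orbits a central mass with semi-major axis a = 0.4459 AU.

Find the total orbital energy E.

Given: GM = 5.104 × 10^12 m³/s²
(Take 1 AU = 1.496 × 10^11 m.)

Convert to SI: a = 0.4459 AU = 6.67066e+10 m.
E = −GMm / (2a).
E = −5.104e+12 · 555.9 / (2 · 6.67066e+10) J ≈ -2.127e+04 J = -21.27 kJ.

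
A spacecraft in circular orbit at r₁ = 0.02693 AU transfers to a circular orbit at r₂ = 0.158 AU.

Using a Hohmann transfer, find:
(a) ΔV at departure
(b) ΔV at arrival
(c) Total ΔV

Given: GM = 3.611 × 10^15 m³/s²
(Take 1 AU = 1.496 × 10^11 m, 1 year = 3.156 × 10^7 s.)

Convert to SI: r₁ = 0.02693 AU = 4.02873e+09 m; r₂ = 0.158 AU = 2.36368e+10 m.
Transfer semi-major axis: a_t = (r₁ + r₂)/2 = (4.02873e+09 + 2.36368e+10)/2 = 1.38328e+10 m.
Circular speeds: v₁ = √(GM/r₁) = 946.738 m/s, v₂ = √(GM/r₂) = 390.858 m/s.
Transfer speeds (vis-viva v² = GM(2/r − 1/a_t)): v₁ᵗ = 1237.57 m/s, v₂ᵗ = 210.935 m/s.
(a) ΔV₁ = |v₁ᵗ − v₁| ≈ 290.8 m/s = 0.06135 AU/year.
(b) ΔV₂ = |v₂ − v₂ᵗ| ≈ 179.9 m/s = 0.03796 AU/year.
(c) ΔV_total = ΔV₁ + ΔV₂ ≈ 470.8 m/s = 0.09931 AU/year.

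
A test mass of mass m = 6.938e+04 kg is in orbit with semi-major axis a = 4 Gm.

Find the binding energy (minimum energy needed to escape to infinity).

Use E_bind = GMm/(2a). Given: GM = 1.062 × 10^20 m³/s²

Convert to SI: a = 4 Gm = 4e+09 m.
Total orbital energy is E = −GMm/(2a); binding energy is E_bind = −E = GMm/(2a).
E_bind = 1.062e+20 · 6.938e+04 / (2 · 4e+09) J ≈ 9.21e+14 J = 921 TJ.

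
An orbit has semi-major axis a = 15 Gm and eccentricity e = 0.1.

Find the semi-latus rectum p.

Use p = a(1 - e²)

Convert to SI: a = 15 Gm = 1.5e+10 m.
p = a (1 − e²).
p = 1.5e+10 · (1 − (0.1)²) = 1.5e+10 · 0.99 ≈ 1.485e+10 m = 14.85 Gm.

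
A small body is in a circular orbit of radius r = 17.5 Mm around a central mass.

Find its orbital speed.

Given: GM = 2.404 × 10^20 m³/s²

Convert to SI: r = 17.5 Mm = 1.75e+07 m.
For a circular orbit, gravity supplies the centripetal force, so v = √(GM / r).
v = √(2.404e+20 / 1.75e+07) m/s ≈ 3.706e+06 m/s = 3706 km/s.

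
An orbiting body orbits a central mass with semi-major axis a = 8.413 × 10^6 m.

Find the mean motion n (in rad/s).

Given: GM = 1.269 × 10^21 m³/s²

n = √(GM / a³).
n = √(1.269e+21 / (8.413e+06)³) rad/s ≈ 1.46 rad/s.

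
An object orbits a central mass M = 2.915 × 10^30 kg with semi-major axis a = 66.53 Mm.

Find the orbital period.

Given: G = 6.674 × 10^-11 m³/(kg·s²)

Convert to SI: a = 66.53 Mm = 6.653e+07 m.
GM = G · M = 6.674e-11 · 2.915e+30 = 1.94547e+20 m³/s².
Kepler's third law: T = 2π √(a³ / GM).
Substituting a = 6.653e+07 m and GM = 1.94547e+20 m³/s²:
T = 2π √((6.653e+07)³ / 1.94547e+20) s
T ≈ 244.5 s = 4.074 minutes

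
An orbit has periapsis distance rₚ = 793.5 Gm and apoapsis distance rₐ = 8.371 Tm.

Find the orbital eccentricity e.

Convert to SI: rₚ = 793.5 Gm = 7.935e+11 m; rₐ = 8.371 Tm = 8.371e+12 m.
e = (rₐ − rₚ) / (rₐ + rₚ).
e = (8.371e+12 − 7.935e+11) / (8.371e+12 + 7.935e+11) = 7.5775e+12 / 9.1645e+12 ≈ 0.8268.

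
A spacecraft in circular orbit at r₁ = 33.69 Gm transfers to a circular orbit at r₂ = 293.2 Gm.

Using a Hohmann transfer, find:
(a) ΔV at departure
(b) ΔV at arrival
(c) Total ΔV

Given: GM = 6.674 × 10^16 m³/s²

Convert to SI: r₁ = 33.69 Gm = 3.369e+10 m; r₂ = 293.2 Gm = 2.932e+11 m.
Transfer semi-major axis: a_t = (r₁ + r₂)/2 = (3.369e+10 + 2.932e+11)/2 = 1.63445e+11 m.
Circular speeds: v₁ = √(GM/r₁) = 1407.48 m/s, v₂ = √(GM/r₂) = 477.102 m/s.
Transfer speeds (vis-viva v² = GM(2/r − 1/a_t)): v₁ᵗ = 1885.12 m/s, v₂ᵗ = 216.609 m/s.
(a) ΔV₁ = |v₁ᵗ − v₁| ≈ 477.6 m/s = 477.6 m/s.
(b) ΔV₂ = |v₂ − v₂ᵗ| ≈ 260.5 m/s = 260.5 m/s.
(c) ΔV_total = ΔV₁ + ΔV₂ ≈ 738.1 m/s = 738.1 m/s.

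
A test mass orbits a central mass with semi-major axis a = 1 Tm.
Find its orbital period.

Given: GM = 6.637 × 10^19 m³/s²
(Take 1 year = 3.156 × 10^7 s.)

Convert to SI: a = 1 Tm = 1e+12 m.
Kepler's third law: T = 2π √(a³ / GM).
Substituting a = 1e+12 m and GM = 6.637e+19 m³/s²:
T = 2π √((1e+12)³ / 6.637e+19) s
T ≈ 7.712e+08 s = 24.44 years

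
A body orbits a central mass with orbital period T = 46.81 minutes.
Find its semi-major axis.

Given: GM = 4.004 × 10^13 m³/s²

Convert to SI: T = 46.81 minutes = 2808.6 s.
Invert Kepler's third law: a = (GM · T² / (4π²))^(1/3).
Substituting T = 2808.6 s and GM = 4.004e+13 m³/s²:
a = (4.004e+13 · (2808.6)² / (4π²))^(1/3) m
a ≈ 2e+06 m = 2 Mm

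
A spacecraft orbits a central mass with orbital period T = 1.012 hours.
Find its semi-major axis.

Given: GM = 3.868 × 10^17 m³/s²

Convert to SI: T = 1.012 hours = 3643.2 s.
Invert Kepler's third law: a = (GM · T² / (4π²))^(1/3).
Substituting T = 3643.2 s and GM = 3.868e+17 m³/s²:
a = (3.868e+17 · (3643.2)² / (4π²))^(1/3) m
a ≈ 5.066e+07 m = 5.066 × 10^7 m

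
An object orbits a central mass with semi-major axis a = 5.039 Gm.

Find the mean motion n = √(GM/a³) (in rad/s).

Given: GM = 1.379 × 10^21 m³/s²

Convert to SI: a = 5.039 Gm = 5.039e+09 m.
n = √(GM / a³).
n = √(1.379e+21 / (5.039e+09)³) rad/s ≈ 0.0001038 rad/s.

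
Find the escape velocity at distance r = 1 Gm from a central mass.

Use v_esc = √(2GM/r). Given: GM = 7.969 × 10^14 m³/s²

Convert to SI: r = 1 Gm = 1e+09 m.
Escape velocity comes from setting total energy to zero: ½v² − GM/r = 0 ⇒ v_esc = √(2GM / r).
v_esc = √(2 · 7.969e+14 / 1e+09) m/s ≈ 1262 m/s = 1.262 km/s.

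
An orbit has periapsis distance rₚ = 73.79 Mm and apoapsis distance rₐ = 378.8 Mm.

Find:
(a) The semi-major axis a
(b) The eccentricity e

Convert to SI: rₚ = 73.79 Mm = 7.379e+07 m; rₐ = 378.8 Mm = 3.788e+08 m.
(a) a = (rₚ + rₐ) / 2 = (7.379e+07 + 3.788e+08) / 2 ≈ 2.263e+08 m = 226.3 Mm.
(b) e = (rₐ − rₚ) / (rₐ + rₚ) = (3.788e+08 − 7.379e+07) / (3.788e+08 + 7.379e+07) ≈ 0.6739.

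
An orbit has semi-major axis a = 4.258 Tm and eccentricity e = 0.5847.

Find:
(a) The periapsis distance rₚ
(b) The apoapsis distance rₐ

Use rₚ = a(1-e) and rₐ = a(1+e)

Convert to SI: a = 4.258 Tm = 4.258e+12 m.
(a) rₚ = a(1 − e) = 4.258e+12 · (1 − 0.5847) = 4.258e+12 · 0.4153 ≈ 1.768e+12 m = 1.768 Tm.
(b) rₐ = a(1 + e) = 4.258e+12 · (1 + 0.5847) = 4.258e+12 · 1.5847 ≈ 6.748e+12 m = 6.748 Tm.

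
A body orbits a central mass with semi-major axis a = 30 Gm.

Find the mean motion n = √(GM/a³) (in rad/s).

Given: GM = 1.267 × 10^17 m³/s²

Convert to SI: a = 30 Gm = 3e+10 m.
n = √(GM / a³).
n = √(1.267e+17 / (3e+10)³) rad/s ≈ 6.85e-08 rad/s.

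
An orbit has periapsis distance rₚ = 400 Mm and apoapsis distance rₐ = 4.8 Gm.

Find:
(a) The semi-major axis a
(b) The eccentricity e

Convert to SI: rₚ = 400 Mm = 4e+08 m; rₐ = 4.8 Gm = 4.8e+09 m.
(a) a = (rₚ + rₐ) / 2 = (4e+08 + 4.8e+09) / 2 ≈ 2.6e+09 m = 2.6 Gm.
(b) e = (rₐ − rₚ) / (rₐ + rₚ) = (4.8e+09 − 4e+08) / (4.8e+09 + 4e+08) ≈ 0.8462.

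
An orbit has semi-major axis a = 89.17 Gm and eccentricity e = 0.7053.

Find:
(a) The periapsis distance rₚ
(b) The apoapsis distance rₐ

Convert to SI: a = 89.17 Gm = 8.917e+10 m.
(a) rₚ = a(1 − e) = 8.917e+10 · (1 − 0.7053) = 8.917e+10 · 0.2947 ≈ 2.628e+10 m = 26.28 Gm.
(b) rₐ = a(1 + e) = 8.917e+10 · (1 + 0.7053) = 8.917e+10 · 1.7053 ≈ 1.521e+11 m = 152.1 Gm.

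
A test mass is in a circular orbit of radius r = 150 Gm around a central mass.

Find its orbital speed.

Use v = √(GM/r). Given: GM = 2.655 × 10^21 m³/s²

Convert to SI: r = 150 Gm = 1.5e+11 m.
For a circular orbit, gravity supplies the centripetal force, so v = √(GM / r).
v = √(2.655e+21 / 1.5e+11) m/s ≈ 1.33e+05 m/s = 133 km/s.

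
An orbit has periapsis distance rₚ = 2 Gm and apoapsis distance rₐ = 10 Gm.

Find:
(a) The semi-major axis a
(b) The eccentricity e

Convert to SI: rₚ = 2 Gm = 2e+09 m; rₐ = 10 Gm = 1e+10 m.
(a) a = (rₚ + rₐ) / 2 = (2e+09 + 1e+10) / 2 ≈ 6e+09 m = 6 Gm.
(b) e = (rₐ − rₚ) / (rₐ + rₚ) = (1e+10 − 2e+09) / (1e+10 + 2e+09) ≈ 0.6667.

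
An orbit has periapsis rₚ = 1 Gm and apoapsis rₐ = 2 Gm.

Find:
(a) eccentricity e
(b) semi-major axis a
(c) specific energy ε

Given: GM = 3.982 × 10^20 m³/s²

Convert to SI: rₚ = 1 Gm = 1e+09 m; rₐ = 2 Gm = 2e+09 m.
(a) e = (rₐ − rₚ)/(rₐ + rₚ) = (2e+09 − 1e+09)/(2e+09 + 1e+09) ≈ 0.3333
(b) a = (rₚ + rₐ)/2 = (1e+09 + 2e+09)/2 ≈ 1.5e+09 m
(c) With a = (rₚ + rₐ)/2 = 1.5e+09 m, ε = −GM/(2a) = −3.982e+20/(2 · 1.5e+09) J/kg ≈ -1.327e+11 J/kg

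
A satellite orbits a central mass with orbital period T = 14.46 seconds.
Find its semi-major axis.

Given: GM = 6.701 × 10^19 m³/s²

Invert Kepler's third law: a = (GM · T² / (4π²))^(1/3).
Substituting T = 14.46 s and GM = 6.701e+19 m³/s²:
a = (6.701e+19 · (14.46)² / (4π²))^(1/3) m
a ≈ 7.08e+06 m = 7.08 Mm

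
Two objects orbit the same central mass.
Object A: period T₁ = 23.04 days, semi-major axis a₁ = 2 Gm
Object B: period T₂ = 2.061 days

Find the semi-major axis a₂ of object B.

Convert to SI: T₁ = 23.04 days = 1.99066e+06 s; a₁ = 2 Gm = 2e+09 m; T₂ = 2.061 days = 178070 s.
Kepler's third law: (T₁/T₂)² = (a₁/a₂)³ ⇒ a₂ = a₁ · (T₂/T₁)^(2/3).
T₂/T₁ = 178070 / 1.99066e+06 = 0.0894531.
a₂ = 2e+09 · (0.0894531)^(2/3) m ≈ 4e+08 m = 400 Mm.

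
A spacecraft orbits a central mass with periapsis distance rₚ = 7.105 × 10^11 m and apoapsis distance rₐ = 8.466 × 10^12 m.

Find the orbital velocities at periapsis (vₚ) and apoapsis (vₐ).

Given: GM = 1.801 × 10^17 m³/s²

Use the vis-viva equation v² = GM(2/r − 1/a) with a = (rₚ + rₐ)/2 = (7.105e+11 + 8.466e+12)/2 = 4.58825e+12 m.
vₚ = √(GM · (2/rₚ − 1/a)) = √(1.801e+17 · (2/7.105e+11 − 1/4.58825e+12)) m/s ≈ 683.9 m/s = 683.9 m/s.
vₐ = √(GM · (2/rₐ − 1/a)) = √(1.801e+17 · (2/8.466e+12 − 1/4.58825e+12)) m/s ≈ 57.4 m/s = 57.4 m/s.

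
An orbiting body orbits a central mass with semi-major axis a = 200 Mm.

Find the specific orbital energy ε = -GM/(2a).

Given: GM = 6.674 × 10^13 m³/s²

Convert to SI: a = 200 Mm = 2e+08 m.
ε = −GM / (2a).
ε = −6.674e+13 / (2 · 2e+08) J/kg ≈ -1.668e+05 J/kg = -166.8 kJ/kg.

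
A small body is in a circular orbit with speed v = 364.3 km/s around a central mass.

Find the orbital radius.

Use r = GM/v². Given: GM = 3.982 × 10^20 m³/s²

Convert to SI: v = 364.3 km/s = 364300 m/s.
For a circular orbit, v² = GM / r, so r = GM / v².
r = 3.982e+20 / (364300)² m ≈ 3e+09 m = 3 Gm.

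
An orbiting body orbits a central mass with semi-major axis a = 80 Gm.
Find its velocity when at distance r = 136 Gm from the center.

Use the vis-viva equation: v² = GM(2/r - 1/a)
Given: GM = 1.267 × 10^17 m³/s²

Convert to SI: a = 80 Gm = 8e+10 m; r = 136 Gm = 1.36e+11 m.
Vis-viva: v = √(GM · (2/r − 1/a)).
2/r − 1/a = 2/1.36e+11 − 1/8e+10 = 2.20588e-12 m⁻¹.
v = √(1.267e+17 · 2.20588e-12) m/s ≈ 528.7 m/s = 528.7 m/s.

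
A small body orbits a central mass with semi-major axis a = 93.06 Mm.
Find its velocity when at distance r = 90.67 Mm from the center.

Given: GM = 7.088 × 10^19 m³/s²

Convert to SI: a = 93.06 Mm = 9.306e+07 m; r = 90.67 Mm = 9.067e+07 m.
Vis-viva: v = √(GM · (2/r − 1/a)).
2/r − 1/a = 2/9.067e+07 − 1/9.306e+07 = 1.13123e-08 m⁻¹.
v = √(7.088e+19 · 1.13123e-08) m/s ≈ 8.954e+05 m/s = 895.4 km/s.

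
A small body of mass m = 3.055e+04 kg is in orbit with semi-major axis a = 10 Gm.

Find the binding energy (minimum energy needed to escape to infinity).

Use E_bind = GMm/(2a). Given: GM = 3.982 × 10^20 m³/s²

Convert to SI: a = 10 Gm = 1e+10 m.
Total orbital energy is E = −GMm/(2a); binding energy is E_bind = −E = GMm/(2a).
E_bind = 3.982e+20 · 3.055e+04 / (2 · 1e+10) J ≈ 6.083e+14 J = 608.3 TJ.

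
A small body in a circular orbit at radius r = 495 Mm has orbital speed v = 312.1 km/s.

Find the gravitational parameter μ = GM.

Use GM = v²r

Convert to SI: r = 495 Mm = 4.95e+08 m; v = 312.1 km/s = 312100 m/s.
For a circular orbit v² = GM/r, so GM = v² · r.
GM = (312100)² · 4.95e+08 m³/s² ≈ 4.822e+19 m³/s² = 4.822 × 10^19 m³/s².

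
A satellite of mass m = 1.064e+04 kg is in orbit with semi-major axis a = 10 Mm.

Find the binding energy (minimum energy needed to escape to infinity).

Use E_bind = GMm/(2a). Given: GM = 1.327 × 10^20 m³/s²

Convert to SI: a = 10 Mm = 1e+07 m.
Total orbital energy is E = −GMm/(2a); binding energy is E_bind = −E = GMm/(2a).
E_bind = 1.327e+20 · 1.064e+04 / (2 · 1e+07) J ≈ 7.06e+16 J = 70.6 PJ.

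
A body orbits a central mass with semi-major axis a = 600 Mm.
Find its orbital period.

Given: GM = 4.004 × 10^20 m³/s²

Convert to SI: a = 600 Mm = 6e+08 m.
Kepler's third law: T = 2π √(a³ / GM).
Substituting a = 6e+08 m and GM = 4.004e+20 m³/s²:
T = 2π √((6e+08)³ / 4.004e+20) s
T ≈ 4615 s = 1.282 hours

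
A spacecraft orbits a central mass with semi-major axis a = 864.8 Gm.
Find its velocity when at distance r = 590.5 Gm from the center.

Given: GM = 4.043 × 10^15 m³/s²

Convert to SI: a = 864.8 Gm = 8.648e+11 m; r = 590.5 Gm = 5.905e+11 m.
Vis-viva: v = √(GM · (2/r − 1/a)).
2/r − 1/a = 2/5.905e+11 − 1/8.648e+11 = 2.23062e-12 m⁻¹.
v = √(4.043e+15 · 2.23062e-12) m/s ≈ 94.97 m/s = 94.97 m/s.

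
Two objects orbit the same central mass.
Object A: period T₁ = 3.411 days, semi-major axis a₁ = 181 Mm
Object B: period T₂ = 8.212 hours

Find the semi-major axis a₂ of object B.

Convert to SI: T₁ = 3.411 days = 294710 s; a₁ = 181 Mm = 1.81e+08 m; T₂ = 8.212 hours = 29563.2 s.
Kepler's third law: (T₁/T₂)² = (a₁/a₂)³ ⇒ a₂ = a₁ · (T₂/T₁)^(2/3).
T₂/T₁ = 29563.2 / 294710 = 0.100313.
a₂ = 1.81e+08 · (0.100313)^(2/3) m ≈ 3.908e+07 m = 39.08 Mm.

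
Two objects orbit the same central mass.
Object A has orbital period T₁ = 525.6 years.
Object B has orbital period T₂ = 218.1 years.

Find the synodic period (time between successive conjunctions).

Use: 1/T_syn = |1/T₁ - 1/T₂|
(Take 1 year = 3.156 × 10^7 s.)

Convert to SI: T₁ = 525.6 years = 1.65879e+10 s; T₂ = 218.1 years = 6.88324e+09 s.
T_syn = |T₁ · T₂ / (T₁ − T₂)|.
T_syn = |1.65879e+10 · 6.88324e+09 / (1.65879e+10 − 6.88324e+09)| s ≈ 1.177e+10 s = 372.8 years.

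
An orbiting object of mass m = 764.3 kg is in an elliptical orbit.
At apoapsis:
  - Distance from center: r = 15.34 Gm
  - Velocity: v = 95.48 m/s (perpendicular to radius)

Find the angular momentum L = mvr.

Convert to SI: r = 15.34 Gm = 1.534e+10 m.
Since v is perpendicular to r, L = m · v · r.
L = 764.3 · 95.48 · 1.534e+10 kg·m²/s ≈ 1.119e+15 kg·m²/s.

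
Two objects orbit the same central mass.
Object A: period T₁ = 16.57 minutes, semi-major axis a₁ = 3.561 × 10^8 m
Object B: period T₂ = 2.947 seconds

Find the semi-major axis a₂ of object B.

Convert to SI: T₁ = 16.57 minutes = 994.2 s.
Kepler's third law: (T₁/T₂)² = (a₁/a₂)³ ⇒ a₂ = a₁ · (T₂/T₁)^(2/3).
T₂/T₁ = 2.947 / 994.2 = 0.00296419.
a₂ = 3.561e+08 · (0.00296419)^(2/3) m ≈ 7.348e+06 m = 7.348 × 10^6 m.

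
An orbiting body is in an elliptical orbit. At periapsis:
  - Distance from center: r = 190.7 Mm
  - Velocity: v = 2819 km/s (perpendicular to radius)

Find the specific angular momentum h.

Convert to SI: r = 190.7 Mm = 1.907e+08 m; v = 2819 km/s = 2.819e+06 m/s.
With v perpendicular to r, h = r · v.
h = 1.907e+08 · 2.819e+06 m²/s ≈ 5.376e+14 m²/s.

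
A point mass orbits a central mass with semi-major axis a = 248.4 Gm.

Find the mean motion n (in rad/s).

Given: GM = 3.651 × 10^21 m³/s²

Convert to SI: a = 248.4 Gm = 2.484e+11 m.
n = √(GM / a³).
n = √(3.651e+21 / (2.484e+11)³) rad/s ≈ 4.881e-07 rad/s.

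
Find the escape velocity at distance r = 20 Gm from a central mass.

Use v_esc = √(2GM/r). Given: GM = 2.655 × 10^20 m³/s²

Convert to SI: r = 20 Gm = 2e+10 m.
Escape velocity comes from setting total energy to zero: ½v² − GM/r = 0 ⇒ v_esc = √(2GM / r).
v_esc = √(2 · 2.655e+20 / 2e+10) m/s ≈ 1.629e+05 m/s = 162.9 km/s.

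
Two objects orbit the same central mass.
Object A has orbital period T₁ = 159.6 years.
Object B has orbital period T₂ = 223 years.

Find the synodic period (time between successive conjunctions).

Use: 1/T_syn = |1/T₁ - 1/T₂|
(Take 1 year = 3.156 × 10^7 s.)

Convert to SI: T₁ = 159.6 years = 5.03698e+09 s; T₂ = 223 years = 7.03788e+09 s.
T_syn = |T₁ · T₂ / (T₁ − T₂)|.
T_syn = |5.03698e+09 · 7.03788e+09 / (5.03698e+09 − 7.03788e+09)| s ≈ 1.772e+10 s = 561.4 years.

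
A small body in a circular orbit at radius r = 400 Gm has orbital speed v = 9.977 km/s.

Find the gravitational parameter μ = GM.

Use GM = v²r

Convert to SI: r = 400 Gm = 4e+11 m; v = 9.977 km/s = 9977 m/s.
For a circular orbit v² = GM/r, so GM = v² · r.
GM = (9977)² · 4e+11 m³/s² ≈ 3.982e+19 m³/s² = 3.982 × 10^19 m³/s².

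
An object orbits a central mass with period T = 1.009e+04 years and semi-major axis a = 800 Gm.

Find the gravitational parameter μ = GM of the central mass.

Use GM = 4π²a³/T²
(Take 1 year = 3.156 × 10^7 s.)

Convert to SI: T = 1.009e+04 years = 3.1844e+11 s; a = 800 Gm = 8e+11 m.
GM = 4π² · a³ / T².
GM = 4π² · (8e+11)³ / (3.1844e+11)² m³/s² ≈ 1.993e+14 m³/s² = 1.993 × 10^14 m³/s².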